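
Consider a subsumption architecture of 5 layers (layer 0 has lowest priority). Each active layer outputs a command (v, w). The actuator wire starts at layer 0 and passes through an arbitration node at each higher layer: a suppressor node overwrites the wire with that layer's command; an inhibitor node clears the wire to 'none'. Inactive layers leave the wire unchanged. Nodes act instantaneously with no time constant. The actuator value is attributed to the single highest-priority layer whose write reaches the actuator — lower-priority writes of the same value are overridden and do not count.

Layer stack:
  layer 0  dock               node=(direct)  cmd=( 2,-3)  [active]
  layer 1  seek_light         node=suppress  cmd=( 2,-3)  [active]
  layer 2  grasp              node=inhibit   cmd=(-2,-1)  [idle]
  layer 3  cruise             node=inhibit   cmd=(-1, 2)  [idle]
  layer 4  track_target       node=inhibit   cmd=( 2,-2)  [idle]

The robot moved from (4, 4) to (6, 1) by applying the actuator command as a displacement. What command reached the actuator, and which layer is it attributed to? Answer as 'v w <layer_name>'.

displacement = (6, 1) − (4, 4) = (2, -3)
L0 dock: active, feeds wire = (2, -3)
L1 seek_light: active, suppressor → wire = (2, -3)
L2 grasp: idle → wire stays (2, -3)
L3 cruise: idle → wire stays (2, -3)
L4 track_target: idle → wire stays (2, -3)
actuator = (2, -3) — from layer 1 (seek_light)

2 -3 seek_light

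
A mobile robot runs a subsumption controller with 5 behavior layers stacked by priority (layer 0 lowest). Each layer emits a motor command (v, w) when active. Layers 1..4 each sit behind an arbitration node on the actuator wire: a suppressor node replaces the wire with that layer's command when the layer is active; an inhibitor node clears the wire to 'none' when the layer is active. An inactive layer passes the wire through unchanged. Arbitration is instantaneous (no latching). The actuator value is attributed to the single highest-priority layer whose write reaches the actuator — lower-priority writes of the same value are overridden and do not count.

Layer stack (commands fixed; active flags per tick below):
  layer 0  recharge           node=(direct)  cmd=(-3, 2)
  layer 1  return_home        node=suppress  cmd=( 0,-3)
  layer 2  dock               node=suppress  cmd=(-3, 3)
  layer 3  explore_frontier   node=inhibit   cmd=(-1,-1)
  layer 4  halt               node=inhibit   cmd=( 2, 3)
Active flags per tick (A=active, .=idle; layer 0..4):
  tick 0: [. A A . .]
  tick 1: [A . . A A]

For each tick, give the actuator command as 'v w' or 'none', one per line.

-3 3
none

tick 0:
  [0] recharge off; wire := none
  [1] return_home on (suppress); wire := (0, -3)
  [2] dock on (suppress); wire := (-3, 3)
  [3] explore_frontier off; pass (-3, 3)
  [4] halt off; pass (-3, 3)
  output (-3, 3)
tick 1:
  [0] recharge on; wire := (-3, 2)
  [1] return_home off; pass (-3, 2)
  [2] dock off; pass (-3, 2)
  [3] explore_frontier on (inhibit); wire := none
  [4] halt on (inhibit); wire := none
  output none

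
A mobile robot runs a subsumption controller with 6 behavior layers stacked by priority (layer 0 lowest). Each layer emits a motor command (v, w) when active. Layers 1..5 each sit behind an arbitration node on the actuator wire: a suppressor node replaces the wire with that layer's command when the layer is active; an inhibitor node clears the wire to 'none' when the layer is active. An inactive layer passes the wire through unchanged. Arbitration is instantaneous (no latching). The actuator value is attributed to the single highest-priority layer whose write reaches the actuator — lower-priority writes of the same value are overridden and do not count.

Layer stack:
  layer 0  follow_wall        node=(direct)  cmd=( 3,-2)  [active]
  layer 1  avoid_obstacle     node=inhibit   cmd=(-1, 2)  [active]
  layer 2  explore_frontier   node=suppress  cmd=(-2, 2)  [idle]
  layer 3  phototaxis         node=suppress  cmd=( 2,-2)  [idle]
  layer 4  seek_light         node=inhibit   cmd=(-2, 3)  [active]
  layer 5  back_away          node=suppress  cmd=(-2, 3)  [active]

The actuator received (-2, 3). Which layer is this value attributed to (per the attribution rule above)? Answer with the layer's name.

[0] follow_wall on; wire := (3, -2)
[1] avoid_obstacle on (inhibit); wire := none
[2] explore_frontier off; pass none
[3] phototaxis off; pass none
[4] seek_light on (inhibit); wire := none
[5] back_away on (suppress); wire := (-2, 3)
output (-2, 3)
last writer: layer 5 = back_away

back_away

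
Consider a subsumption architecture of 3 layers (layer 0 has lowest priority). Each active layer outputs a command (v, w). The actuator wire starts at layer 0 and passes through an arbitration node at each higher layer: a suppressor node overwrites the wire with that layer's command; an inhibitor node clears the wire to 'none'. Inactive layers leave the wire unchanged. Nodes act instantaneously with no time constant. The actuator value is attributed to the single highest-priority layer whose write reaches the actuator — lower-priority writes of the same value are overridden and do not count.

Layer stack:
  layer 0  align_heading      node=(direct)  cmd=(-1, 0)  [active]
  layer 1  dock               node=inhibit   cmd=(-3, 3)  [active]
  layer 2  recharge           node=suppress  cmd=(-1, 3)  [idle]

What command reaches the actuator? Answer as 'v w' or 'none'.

none

layer 0 (align_heading) active — direct: (-1, 0)
layer 1 (dock) active — inhibits: none
layer 2 (recharge) idle — unchanged: none
→ actuator none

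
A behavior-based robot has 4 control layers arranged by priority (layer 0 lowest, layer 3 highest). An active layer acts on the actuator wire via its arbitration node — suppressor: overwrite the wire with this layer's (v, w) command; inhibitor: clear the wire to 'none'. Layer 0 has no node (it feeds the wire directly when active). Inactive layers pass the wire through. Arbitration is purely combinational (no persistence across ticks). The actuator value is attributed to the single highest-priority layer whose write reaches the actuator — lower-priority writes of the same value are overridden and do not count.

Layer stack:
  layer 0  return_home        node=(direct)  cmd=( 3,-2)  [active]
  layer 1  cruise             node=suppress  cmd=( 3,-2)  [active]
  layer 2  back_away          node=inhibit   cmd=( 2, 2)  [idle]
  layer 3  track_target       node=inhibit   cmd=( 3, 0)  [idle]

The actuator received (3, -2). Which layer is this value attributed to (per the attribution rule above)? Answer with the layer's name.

cruise

layer 0 (return_home) active — direct: (3, -2)
layer 1 (cruise) active — suppresses: (3, -2)
layer 2 (back_away) idle — unchanged: (3, -2)
layer 3 (track_target) idle — unchanged: (3, -2)
→ actuator (3, -2)
last writer: layer 1 = cruise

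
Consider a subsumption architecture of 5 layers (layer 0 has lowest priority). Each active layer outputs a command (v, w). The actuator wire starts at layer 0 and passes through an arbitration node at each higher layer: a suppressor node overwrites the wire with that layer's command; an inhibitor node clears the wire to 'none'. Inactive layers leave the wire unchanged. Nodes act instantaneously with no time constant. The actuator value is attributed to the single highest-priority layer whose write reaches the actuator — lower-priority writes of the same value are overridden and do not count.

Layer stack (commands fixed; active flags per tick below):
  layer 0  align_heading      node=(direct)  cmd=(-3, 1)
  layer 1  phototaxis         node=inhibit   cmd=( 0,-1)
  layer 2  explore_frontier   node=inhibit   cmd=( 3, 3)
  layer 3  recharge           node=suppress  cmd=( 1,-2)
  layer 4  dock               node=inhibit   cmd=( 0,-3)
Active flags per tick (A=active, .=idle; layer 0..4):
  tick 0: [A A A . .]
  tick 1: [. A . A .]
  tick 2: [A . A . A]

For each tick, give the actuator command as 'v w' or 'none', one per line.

none
1 -2
none

tick 0:
  [0] align_heading on; wire := (-3, 1)
  [1] phototaxis on (inhibit); wire := none
  [2] explore_frontier on (inhibit); wire := none
  [3] recharge off; pass none
  [4] dock off; pass none
  output none
tick 1:
  [0] align_heading off; wire := none
  [1] phototaxis on (inhibit); wire := none
  [2] explore_frontier off; pass none
  [3] recharge on (suppress); wire := (1, -2)
  [4] dock off; pass (1, -2)
  output (1, -2)
tick 2:
  [0] align_heading on; wire := (-3, 1)
  [1] phototaxis off; pass (-3, 1)
  [2] explore_frontier on (inhibit); wire := none
  [3] recharge off; pass none
  [4] dock on (inhibit); wire := none
  output none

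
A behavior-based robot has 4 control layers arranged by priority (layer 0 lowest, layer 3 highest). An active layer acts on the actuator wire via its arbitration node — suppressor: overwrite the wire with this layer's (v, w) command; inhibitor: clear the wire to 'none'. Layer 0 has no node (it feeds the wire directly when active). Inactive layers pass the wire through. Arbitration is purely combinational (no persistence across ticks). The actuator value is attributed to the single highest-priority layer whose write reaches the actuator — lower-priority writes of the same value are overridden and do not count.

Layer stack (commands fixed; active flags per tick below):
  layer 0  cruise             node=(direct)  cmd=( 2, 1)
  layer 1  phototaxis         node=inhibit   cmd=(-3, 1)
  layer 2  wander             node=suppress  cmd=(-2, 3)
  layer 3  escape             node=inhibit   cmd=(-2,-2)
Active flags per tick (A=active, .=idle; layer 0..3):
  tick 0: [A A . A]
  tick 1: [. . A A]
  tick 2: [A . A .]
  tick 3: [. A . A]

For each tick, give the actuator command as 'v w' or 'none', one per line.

none
none
-2 3
none

tick 0:
  L0 cruise: active, feeds wire = (2, 1)
  L1 phototaxis: active, inhibitor → wire = none
  L2 wander: idle → wire stays none
  L3 escape: active, inhibitor → wire = none
  actuator = none
tick 1:
  L0 cruise: idle → wire = none
  L1 phototaxis: idle → wire stays none
  L2 wander: active, suppressor → wire = (-2, 3)
  L3 escape: active, inhibitor → wire = none
  actuator = none
tick 2:
  L0 cruise: active, feeds wire = (2, 1)
  L1 phototaxis: idle → wire stays (2, 1)
  L2 wander: active, suppressor → wire = (-2, 3)
  L3 escape: idle → wire stays (-2, 3)
  actuator = (-2, 3)
tick 3:
  L0 cruise: idle → wire = none
  L1 phototaxis: active, inhibitor → wire = none
  L2 wander: idle → wire stays none
  L3 escape: active, inhibitor → wire = none
  actuator = none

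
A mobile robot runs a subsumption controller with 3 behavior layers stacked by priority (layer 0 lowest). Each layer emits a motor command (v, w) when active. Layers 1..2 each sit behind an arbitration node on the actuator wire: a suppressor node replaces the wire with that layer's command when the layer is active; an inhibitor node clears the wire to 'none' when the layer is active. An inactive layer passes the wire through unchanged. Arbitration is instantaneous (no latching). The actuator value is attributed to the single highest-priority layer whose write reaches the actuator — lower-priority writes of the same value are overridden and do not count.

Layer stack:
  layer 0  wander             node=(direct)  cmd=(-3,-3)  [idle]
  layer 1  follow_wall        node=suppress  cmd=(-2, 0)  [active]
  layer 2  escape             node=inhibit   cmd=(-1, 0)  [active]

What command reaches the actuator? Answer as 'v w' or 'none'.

layer 0 (wander) idle — none
layer 1 (follow_wall) active — suppresses: (-2, 0)
layer 2 (escape) active — inhibits: none
→ actuator none

none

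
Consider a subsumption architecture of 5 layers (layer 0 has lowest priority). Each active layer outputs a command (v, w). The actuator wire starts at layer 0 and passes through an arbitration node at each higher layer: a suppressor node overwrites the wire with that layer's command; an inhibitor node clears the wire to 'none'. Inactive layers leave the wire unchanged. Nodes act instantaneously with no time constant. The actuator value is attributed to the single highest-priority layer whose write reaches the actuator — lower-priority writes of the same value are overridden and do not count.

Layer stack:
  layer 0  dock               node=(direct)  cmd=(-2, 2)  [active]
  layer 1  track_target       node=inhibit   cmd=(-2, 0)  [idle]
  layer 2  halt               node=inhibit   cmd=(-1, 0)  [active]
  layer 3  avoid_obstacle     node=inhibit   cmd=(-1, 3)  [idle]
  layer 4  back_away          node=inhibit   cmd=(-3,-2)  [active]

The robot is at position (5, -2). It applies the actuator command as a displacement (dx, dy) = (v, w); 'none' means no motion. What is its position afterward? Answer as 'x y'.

5 -2

[0] dock on; wire := (-2, 2)
[1] track_target off; pass (-2, 2)
[2] halt on (inhibit); wire := none
[3] avoid_obstacle off; pass none
[4] back_away on (inhibit); wire := none
output none
position: (5, -2) + none = (5, -2)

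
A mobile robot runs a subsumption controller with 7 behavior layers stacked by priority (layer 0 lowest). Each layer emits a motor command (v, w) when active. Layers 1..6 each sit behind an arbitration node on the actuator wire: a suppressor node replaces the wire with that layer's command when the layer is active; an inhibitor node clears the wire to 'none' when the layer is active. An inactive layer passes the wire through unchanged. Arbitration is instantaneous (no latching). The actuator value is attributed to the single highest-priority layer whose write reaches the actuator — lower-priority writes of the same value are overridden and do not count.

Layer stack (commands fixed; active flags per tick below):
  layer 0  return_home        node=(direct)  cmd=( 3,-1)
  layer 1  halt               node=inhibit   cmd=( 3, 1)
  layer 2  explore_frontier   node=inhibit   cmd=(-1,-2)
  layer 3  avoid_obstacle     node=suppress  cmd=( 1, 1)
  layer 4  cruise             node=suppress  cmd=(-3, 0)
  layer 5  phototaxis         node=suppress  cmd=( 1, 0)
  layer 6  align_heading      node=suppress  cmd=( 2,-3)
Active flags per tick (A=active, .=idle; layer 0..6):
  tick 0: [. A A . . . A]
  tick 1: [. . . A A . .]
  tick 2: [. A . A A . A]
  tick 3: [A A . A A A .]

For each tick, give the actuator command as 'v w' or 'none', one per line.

tick 0:
  L0 return_home: idle → wire = none
  L1 halt: active, inhibitor → wire = none
  L2 explore_frontier: active, inhibitor → wire = none
  L3 avoid_obstacle: idle → wire stays none
  L4 cruise: idle → wire stays none
  L5 phototaxis: idle → wire stays none
  L6 align_heading: active, suppressor → wire = (2, -3)
  actuator = (2, -3)
tick 1:
  L0 return_home: idle → wire = none
  L1 halt: idle → wire stays none
  L2 explore_frontier: idle → wire stays none
  L3 avoid_obstacle: active, suppressor → wire = (1, 1)
  L4 cruise: active, suppressor → wire = (-3, 0)
  L5 phototaxis: idle → wire stays (-3, 0)
  L6 align_heading: idle → wire stays (-3, 0)
  actuator = (-3, 0)
tick 2:
  L0 return_home: idle → wire = none
  L1 halt: active, inhibitor → wire = none
  L2 explore_frontier: idle → wire stays none
  L3 avoid_obstacle: active, suppressor → wire = (1, 1)
  L4 cruise: active, suppressor → wire = (-3, 0)
  L5 phototaxis: idle → wire stays (-3, 0)
  L6 align_heading: active, suppressor → wire = (2, -3)
  actuator = (2, -3)
tick 3:
  L0 return_home: active, feeds wire = (3, -1)
  L1 halt: active, inhibitor → wire = none
  L2 explore_frontier: idle → wire stays none
  L3 avoid_obstacle: active, suppressor → wire = (1, 1)
  L4 cruise: active, suppressor → wire = (-3, 0)
  L5 phototaxis: active, suppressor → wire = (1, 0)
  L6 align_heading: idle → wire stays (1, 0)
  actuator = (1, 0)

2 -3
-3 0
2 -3
1 0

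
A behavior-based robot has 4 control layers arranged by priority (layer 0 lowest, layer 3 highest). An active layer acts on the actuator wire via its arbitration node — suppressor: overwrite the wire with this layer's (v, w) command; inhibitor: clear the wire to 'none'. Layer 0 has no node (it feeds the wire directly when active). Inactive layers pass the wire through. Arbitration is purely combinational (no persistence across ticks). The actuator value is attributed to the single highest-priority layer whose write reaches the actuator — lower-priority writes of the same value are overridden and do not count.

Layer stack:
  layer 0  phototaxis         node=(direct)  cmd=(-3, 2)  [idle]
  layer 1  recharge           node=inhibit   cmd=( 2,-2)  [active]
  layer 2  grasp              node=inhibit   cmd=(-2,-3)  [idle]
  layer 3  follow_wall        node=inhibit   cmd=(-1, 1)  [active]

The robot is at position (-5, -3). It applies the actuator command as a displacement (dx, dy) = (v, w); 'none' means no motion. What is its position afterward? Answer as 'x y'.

layer 0 (phototaxis) idle — none
layer 1 (recharge) active — inhibits: none
layer 2 (grasp) idle — unchanged: none
layer 3 (follow_wall) active — inhibits: none
→ actuator none
position: (-5, -3) + none = (-5, -3)

-5 -3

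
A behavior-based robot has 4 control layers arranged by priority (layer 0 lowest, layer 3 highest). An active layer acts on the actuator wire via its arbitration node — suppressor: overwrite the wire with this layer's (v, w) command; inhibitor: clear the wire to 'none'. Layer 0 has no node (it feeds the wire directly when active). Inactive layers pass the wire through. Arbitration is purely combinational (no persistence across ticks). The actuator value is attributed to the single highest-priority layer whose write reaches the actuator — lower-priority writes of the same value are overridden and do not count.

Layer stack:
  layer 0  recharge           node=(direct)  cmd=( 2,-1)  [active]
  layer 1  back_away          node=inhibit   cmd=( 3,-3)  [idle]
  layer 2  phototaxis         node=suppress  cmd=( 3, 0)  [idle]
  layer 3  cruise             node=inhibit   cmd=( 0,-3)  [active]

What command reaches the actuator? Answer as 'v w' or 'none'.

[0] recharge on; wire := (2, -1)
[1] back_away off; pass (2, -1)
[2] phototaxis off; pass (2, -1)
[3] cruise on (inhibit); wire := none
output none

none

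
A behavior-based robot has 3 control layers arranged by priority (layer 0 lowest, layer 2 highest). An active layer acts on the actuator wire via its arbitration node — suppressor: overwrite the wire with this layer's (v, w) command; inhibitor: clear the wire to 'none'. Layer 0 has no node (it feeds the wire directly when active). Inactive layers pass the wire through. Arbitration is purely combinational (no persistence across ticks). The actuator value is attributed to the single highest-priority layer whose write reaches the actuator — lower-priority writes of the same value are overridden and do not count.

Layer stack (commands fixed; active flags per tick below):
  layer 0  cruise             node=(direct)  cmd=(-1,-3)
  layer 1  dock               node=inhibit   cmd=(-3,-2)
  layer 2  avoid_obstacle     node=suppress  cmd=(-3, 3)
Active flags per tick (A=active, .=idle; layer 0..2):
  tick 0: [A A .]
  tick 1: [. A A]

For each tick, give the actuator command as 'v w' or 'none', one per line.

tick 0:
  [0] cruise on; wire := (-1, -3)
  [1] dock on (inhibit); wire := none
  [2] avoid_obstacle off; pass none
  output none
tick 1:
  [0] cruise off; wire := none
  [1] dock on (inhibit); wire := none
  [2] avoid_obstacle on (suppress); wire := (-3, 3)
  output (-3, 3)

none
-3 3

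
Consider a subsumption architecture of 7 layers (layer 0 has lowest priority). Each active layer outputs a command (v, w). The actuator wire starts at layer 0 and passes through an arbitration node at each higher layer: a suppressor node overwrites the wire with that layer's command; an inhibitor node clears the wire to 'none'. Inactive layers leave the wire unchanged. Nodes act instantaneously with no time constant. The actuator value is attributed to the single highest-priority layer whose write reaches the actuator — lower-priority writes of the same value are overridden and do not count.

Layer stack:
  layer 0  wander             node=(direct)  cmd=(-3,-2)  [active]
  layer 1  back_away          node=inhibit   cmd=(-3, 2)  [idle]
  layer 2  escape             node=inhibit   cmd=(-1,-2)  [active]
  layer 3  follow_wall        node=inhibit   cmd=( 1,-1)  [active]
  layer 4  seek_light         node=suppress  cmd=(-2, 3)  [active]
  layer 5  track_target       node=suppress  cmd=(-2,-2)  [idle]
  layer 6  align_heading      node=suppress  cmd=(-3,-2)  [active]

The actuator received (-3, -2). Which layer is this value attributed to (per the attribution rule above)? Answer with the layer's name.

align_heading

L0 wander: active, feeds wire = (-3, -2)
L1 back_away: idle → wire stays (-3, -2)
L2 escape: active, inhibitor → wire = none
L3 follow_wall: active, inhibitor → wire = none
L4 seek_light: active, suppressor → wire = (-2, 3)
L5 track_target: idle → wire stays (-2, 3)
L6 align_heading: active, suppressor → wire = (-3, -2)
actuator = (-3, -2)
last writer: layer 6 = align_heading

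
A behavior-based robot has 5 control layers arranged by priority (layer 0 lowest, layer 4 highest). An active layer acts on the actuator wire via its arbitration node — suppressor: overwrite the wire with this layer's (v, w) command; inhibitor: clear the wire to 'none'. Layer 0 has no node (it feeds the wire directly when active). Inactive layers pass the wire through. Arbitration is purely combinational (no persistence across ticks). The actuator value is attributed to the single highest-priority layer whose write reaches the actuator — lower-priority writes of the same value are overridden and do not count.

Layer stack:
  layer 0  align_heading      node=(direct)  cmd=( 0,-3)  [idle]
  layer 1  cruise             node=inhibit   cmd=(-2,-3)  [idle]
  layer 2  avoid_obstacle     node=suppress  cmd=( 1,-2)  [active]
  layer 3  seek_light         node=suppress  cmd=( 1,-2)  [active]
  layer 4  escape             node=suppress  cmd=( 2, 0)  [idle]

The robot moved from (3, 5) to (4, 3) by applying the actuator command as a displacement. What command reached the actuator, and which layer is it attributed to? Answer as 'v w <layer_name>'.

displacement = (4, 3) − (3, 5) = (1, -2)
L0 align_heading: idle → wire = none
L1 cruise: idle → wire stays none
L2 avoid_obstacle: active, suppressor → wire = (1, -2)
L3 seek_light: active, suppressor → wire = (1, -2)
L4 escape: idle → wire stays (1, -2)
actuator = (1, -2) — from layer 3 (seek_light)

1 -2 seek_light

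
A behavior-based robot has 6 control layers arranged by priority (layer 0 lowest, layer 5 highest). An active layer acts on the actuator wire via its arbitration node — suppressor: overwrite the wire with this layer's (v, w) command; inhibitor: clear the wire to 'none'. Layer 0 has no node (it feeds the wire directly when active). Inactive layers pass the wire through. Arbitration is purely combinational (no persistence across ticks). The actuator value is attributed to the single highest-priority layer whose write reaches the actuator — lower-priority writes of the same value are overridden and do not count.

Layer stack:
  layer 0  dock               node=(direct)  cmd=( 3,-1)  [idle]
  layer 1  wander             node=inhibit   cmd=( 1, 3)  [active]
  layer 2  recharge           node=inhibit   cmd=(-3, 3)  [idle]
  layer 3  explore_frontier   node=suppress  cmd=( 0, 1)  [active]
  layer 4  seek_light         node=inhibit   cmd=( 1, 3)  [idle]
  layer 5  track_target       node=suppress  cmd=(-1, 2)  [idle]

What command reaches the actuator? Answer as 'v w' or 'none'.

0 1

L0 dock: idle → wire = none
L1 wander: active, inhibitor → wire = none
L2 recharge: idle → wire stays none
L3 explore_frontier: active, suppressor → wire = (0, 1)
L4 seek_light: idle → wire stays (0, 1)
L5 track_target: idle → wire stays (0, 1)
actuator = (0, 1)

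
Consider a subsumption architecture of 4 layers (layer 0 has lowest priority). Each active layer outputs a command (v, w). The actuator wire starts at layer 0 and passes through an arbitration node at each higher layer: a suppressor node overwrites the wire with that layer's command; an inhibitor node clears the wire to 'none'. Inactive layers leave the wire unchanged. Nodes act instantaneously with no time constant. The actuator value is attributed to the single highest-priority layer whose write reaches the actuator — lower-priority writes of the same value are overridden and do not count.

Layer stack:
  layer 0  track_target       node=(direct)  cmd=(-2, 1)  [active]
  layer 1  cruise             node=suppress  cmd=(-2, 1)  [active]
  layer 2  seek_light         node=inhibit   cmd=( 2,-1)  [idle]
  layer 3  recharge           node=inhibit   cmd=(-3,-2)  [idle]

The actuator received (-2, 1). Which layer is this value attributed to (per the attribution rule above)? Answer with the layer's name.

[0] track_target on; wire := (-2, 1)
[1] cruise on (suppress); wire := (-2, 1)
[2] seek_light off; pass (-2, 1)
[3] recharge off; pass (-2, 1)
output (-2, 1)
last writer: layer 1 = cruise

cruise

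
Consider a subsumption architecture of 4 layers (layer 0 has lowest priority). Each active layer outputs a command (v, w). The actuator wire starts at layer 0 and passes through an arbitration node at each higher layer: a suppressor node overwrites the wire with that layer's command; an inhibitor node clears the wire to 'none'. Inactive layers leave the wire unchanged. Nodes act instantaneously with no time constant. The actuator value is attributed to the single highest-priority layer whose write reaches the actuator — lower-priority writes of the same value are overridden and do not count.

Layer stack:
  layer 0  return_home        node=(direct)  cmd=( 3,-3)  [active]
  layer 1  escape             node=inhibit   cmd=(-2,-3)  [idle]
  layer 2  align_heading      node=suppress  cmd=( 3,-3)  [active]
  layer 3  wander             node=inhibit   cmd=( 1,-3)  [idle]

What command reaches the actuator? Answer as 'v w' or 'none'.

layer 0 (return_home) active — direct: (3, -3)
layer 1 (escape) idle — unchanged: (3, -3)
layer 2 (align_heading) active — suppresses: (3, -3)
layer 3 (wander) idle — unchanged: (3, -3)
→ actuator (3, -3)

3 -3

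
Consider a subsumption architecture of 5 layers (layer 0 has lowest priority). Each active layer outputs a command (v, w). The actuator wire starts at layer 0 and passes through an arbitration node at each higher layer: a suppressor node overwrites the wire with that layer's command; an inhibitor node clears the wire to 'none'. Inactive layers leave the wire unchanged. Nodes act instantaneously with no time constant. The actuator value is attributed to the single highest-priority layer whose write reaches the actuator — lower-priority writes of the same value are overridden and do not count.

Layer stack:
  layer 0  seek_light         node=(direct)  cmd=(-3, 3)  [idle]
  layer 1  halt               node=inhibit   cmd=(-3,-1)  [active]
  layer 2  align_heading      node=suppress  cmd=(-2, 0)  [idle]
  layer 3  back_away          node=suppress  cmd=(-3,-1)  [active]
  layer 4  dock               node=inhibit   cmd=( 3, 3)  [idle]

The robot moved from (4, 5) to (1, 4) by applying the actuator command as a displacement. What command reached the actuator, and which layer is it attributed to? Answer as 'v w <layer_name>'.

displacement = (1, 4) − (4, 5) = (-3, -1)
L0 seek_light: idle → wire = none
L1 halt: active, inhibitor → wire = none
L2 align_heading: idle → wire stays none
L3 back_away: active, suppressor → wire = (-3, -1)
L4 dock: idle → wire stays (-3, -1)
actuator = (-3, -1) — from layer 3 (back_away)

-3 -1 back_away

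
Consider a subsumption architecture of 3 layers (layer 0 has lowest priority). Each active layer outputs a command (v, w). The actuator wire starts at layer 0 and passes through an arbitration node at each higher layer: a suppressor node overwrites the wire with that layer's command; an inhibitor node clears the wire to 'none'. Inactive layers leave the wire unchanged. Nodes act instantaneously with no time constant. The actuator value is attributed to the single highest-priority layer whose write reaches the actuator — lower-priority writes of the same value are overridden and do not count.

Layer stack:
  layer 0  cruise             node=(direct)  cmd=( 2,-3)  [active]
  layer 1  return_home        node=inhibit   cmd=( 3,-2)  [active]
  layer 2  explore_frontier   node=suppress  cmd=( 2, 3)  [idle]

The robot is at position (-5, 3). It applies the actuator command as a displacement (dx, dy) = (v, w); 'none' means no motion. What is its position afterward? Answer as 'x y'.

L0 cruise: active, feeds wire = (2, -3)
L1 return_home: active, inhibitor → wire = none
L2 explore_frontier: idle → wire stays none
actuator = none
position: (-5, 3) + none = (-5, 3)

-5 3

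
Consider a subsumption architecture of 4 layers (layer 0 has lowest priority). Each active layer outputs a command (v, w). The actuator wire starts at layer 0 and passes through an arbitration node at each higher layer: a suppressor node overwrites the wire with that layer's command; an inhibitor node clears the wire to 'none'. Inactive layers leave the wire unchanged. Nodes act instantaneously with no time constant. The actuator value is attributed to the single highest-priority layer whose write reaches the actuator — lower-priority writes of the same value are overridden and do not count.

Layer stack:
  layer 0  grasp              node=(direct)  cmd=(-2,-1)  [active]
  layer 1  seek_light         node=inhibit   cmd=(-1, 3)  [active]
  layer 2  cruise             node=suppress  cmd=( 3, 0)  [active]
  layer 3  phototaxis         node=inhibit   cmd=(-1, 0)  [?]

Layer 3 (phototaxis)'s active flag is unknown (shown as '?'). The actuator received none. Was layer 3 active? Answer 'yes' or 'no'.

If layer 3 is active=yes:
  actuator would be none
If layer 3 is active=no:
  actuator would be (3, 0)
Observed none, so layer 3 was active.

yes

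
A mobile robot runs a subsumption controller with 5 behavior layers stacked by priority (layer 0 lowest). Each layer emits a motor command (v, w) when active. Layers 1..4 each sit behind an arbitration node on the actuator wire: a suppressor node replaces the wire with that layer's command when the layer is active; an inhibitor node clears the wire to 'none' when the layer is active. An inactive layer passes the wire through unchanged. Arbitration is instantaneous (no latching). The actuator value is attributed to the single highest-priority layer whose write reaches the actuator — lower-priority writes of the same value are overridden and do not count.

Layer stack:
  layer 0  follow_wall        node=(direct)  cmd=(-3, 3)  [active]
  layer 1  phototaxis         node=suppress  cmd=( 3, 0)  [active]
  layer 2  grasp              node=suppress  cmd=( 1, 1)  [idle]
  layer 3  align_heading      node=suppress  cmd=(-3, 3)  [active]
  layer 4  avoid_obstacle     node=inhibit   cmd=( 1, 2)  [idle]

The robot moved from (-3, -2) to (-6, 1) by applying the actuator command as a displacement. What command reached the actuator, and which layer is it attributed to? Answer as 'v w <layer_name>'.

displacement = (-6, 1) − (-3, -2) = (-3, 3)
L0 follow_wall: active, feeds wire = (-3, 3)
L1 phototaxis: active, suppressor → wire = (3, 0)
L2 grasp: idle → wire stays (3, 0)
L3 align_heading: active, suppressor → wire = (-3, 3)
L4 avoid_obstacle: idle → wire stays (-3, 3)
actuator = (-3, 3) — from layer 3 (align_heading)

-3 3 align_heading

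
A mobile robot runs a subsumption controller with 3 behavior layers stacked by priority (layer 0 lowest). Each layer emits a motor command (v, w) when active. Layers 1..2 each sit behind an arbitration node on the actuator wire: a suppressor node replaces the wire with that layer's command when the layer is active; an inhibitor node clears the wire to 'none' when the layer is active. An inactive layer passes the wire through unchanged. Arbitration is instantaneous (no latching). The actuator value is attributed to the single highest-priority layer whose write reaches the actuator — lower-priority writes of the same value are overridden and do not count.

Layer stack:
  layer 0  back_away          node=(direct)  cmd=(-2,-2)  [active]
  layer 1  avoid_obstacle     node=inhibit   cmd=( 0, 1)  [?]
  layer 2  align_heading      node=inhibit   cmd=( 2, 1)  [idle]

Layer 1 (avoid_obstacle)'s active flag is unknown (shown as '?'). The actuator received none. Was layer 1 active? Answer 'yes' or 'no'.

yes

If layer 1 is active=yes:
  actuator would be none
If layer 1 is active=no:
  actuator would be (-2, -2)
Observed none, so layer 1 was active.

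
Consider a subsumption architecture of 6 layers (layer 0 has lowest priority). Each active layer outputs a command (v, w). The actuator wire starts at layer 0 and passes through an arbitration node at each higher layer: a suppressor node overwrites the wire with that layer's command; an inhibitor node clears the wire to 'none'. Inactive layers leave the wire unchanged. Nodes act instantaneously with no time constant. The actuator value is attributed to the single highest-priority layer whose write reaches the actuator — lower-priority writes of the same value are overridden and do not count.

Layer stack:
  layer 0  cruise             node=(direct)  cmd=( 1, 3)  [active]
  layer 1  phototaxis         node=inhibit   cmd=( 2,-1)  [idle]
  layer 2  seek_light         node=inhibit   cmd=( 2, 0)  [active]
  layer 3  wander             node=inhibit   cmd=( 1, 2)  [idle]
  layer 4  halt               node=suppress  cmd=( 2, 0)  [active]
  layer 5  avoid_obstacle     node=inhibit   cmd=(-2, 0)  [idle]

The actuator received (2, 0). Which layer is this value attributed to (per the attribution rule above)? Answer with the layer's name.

halt

L0 cruise: active, feeds wire = (1, 3)
L1 phototaxis: idle → wire stays (1, 3)
L2 seek_light: active, inhibitor → wire = none
L3 wander: idle → wire stays none
L4 halt: active, suppressor → wire = (2, 0)
L5 avoid_obstacle: idle → wire stays (2, 0)
actuator = (2, 0)
last writer: layer 4 = halt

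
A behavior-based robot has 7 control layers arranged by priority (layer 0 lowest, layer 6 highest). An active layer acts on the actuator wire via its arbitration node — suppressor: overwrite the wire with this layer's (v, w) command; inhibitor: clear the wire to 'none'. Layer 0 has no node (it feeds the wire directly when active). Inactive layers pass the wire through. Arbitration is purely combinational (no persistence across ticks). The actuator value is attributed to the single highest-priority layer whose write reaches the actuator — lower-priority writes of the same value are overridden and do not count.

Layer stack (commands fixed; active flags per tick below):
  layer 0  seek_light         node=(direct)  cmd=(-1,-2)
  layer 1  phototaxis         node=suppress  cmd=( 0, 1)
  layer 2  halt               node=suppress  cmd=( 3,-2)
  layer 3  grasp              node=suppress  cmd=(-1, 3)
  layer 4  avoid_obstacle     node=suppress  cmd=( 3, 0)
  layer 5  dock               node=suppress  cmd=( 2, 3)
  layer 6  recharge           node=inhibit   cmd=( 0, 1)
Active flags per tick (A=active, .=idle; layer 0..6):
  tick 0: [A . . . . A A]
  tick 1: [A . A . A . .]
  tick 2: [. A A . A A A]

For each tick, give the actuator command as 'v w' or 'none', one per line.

none
3 0
none

tick 0:
  L0 seek_light: active, feeds wire = (-1, -2)
  L1 phototaxis: idle → wire stays (-1, -2)
  L2 halt: idle → wire stays (-1, -2)
  L3 grasp: idle → wire stays (-1, -2)
  L4 avoid_obstacle: idle → wire stays (-1, -2)
  L5 dock: active, suppressor → wire = (2, 3)
  L6 recharge: active, inhibitor → wire = none
  actuator = none
tick 1:
  L0 seek_light: active, feeds wire = (-1, -2)
  L1 phototaxis: idle → wire stays (-1, -2)
  L2 halt: active, suppressor → wire = (3, -2)
  L3 grasp: idle → wire stays (3, -2)
  L4 avoid_obstacle: active, suppressor → wire = (3, 0)
  L5 dock: idle → wire stays (3, 0)
  L6 recharge: idle → wire stays (3, 0)
  actuator = (3, 0)
tick 2:
  L0 seek_light: idle → wire = none
  L1 phototaxis: active, suppressor → wire = (0, 1)
  L2 halt: active, suppressor → wire = (3, -2)
  L3 grasp: idle → wire stays (3, -2)
  L4 avoid_obstacle: active, suppressor → wire = (3, 0)
  L5 dock: active, suppressor → wire = (2, 3)
  L6 recharge: active, inhibitor → wire = none
  actuator = none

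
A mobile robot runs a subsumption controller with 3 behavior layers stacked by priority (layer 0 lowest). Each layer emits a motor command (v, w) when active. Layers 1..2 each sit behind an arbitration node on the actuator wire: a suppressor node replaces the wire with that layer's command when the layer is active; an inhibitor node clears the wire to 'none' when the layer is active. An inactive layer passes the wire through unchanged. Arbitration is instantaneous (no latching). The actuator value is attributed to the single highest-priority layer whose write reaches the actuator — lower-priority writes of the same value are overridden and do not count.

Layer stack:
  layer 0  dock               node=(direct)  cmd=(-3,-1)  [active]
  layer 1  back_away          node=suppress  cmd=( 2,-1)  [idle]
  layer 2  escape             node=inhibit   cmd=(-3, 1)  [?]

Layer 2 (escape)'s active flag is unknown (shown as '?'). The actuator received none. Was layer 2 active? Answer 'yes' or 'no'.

yes

If layer 2 is active=yes:
  actuator would be none
If layer 2 is active=no:
  actuator would be (-3, -1)
Observed none, so layer 2 was active.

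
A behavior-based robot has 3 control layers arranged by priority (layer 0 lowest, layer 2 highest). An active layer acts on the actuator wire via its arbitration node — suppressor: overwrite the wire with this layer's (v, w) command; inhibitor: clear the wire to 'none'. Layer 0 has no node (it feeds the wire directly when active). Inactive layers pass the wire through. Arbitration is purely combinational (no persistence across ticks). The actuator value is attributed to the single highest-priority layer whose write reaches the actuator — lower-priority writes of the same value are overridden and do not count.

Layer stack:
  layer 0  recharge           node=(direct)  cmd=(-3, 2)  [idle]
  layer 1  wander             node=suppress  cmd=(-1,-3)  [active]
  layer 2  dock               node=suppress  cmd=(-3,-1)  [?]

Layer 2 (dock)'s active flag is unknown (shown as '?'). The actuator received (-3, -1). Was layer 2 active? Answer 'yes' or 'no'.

If layer 2 is active=yes:
  actuator would be (-3, -1)
If layer 2 is active=no:
  actuator would be (-1, -3)
Observed (-3, -1), so layer 2 was active.

yes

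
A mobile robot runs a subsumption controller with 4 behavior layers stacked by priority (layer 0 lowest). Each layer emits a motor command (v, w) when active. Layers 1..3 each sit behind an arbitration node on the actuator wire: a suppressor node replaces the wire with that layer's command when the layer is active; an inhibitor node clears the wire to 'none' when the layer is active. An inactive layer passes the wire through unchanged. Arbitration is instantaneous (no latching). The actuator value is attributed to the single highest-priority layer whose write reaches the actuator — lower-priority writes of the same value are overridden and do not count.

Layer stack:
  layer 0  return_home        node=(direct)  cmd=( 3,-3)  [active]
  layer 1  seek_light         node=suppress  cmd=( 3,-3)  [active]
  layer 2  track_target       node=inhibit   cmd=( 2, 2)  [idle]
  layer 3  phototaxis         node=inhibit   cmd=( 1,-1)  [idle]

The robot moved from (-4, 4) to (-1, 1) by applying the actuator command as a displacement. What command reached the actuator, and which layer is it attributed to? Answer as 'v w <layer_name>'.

displacement = (-1, 1) − (-4, 4) = (3, -3)
layer 0 (return_home) active — direct: (3, -3)
layer 1 (seek_light) active — suppresses: (3, -3)
layer 2 (track_target) idle — unchanged: (3, -3)
layer 3 (phototaxis) idle — unchanged: (3, -3)
→ actuator (3, -3) — from layer 1 (seek_light)

3 -3 seek_light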